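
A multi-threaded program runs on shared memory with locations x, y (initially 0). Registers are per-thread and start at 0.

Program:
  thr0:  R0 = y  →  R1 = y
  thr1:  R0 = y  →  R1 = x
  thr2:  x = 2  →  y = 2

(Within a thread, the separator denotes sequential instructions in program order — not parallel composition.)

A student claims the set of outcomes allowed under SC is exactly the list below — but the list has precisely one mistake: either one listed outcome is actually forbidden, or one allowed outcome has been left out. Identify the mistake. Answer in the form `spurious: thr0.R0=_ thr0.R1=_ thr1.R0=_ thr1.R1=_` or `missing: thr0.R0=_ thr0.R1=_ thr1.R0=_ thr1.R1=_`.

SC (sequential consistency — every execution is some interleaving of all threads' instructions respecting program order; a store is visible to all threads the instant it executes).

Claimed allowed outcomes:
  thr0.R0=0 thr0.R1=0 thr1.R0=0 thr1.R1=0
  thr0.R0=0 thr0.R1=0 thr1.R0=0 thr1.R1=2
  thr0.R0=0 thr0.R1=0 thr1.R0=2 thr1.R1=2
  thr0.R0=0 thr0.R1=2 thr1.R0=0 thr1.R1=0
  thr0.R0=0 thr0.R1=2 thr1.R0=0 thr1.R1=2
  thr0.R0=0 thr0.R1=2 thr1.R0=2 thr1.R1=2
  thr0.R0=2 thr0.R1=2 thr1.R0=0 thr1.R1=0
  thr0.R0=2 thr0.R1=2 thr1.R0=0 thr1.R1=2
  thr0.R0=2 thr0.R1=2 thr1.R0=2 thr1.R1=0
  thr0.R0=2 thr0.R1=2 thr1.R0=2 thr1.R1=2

spurious: thr0.R0=2 thr0.R1=2 thr1.R0=2 thr1.R1=0

outcome vector order: (thr0.R0,thr0.R1,thr1.R0,thr1.R1)
[SC] allowed = {<0 0 0 0>, <0 0 0 2>, <0 0 2 2>, <0 2 0 0>, <0 2 0 2>, <0 2 2 2>, <2 2 0 0>, <2 2 0 2>, <2 2 2 2>}
claimed∖SC = {<2 2 2 0>}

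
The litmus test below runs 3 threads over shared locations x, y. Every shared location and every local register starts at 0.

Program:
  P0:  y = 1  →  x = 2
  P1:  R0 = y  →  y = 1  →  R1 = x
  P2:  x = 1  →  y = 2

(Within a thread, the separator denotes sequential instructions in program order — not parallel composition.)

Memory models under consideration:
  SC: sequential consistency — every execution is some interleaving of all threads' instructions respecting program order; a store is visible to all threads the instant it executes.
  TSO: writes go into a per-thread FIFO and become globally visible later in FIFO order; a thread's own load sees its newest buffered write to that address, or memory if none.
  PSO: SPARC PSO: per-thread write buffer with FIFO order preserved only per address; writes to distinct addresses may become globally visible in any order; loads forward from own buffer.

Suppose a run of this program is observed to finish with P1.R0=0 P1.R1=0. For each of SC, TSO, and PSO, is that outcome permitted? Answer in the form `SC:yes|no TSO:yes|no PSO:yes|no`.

SC:yes TSO:yes PSO:yes

outcome vector order: (P1.R0,P1.R1)
[SC] allowed = {<0 0> <0 1> <0 2> <1 0> <1 1> <1 2> <2 1> <2 2>}
[TSO] allowed = {<0 0> <0 1> <0 2> <1 0> <1 1> <1 2> <2 1> <2 2>}
[PSO] allowed = {<0 0> <0 1> <0 2> <1 0> <1 1> <1 2> <2 0> <2 1> <2 2>}
target <0 0> ∈ {SC,TSO,PSO}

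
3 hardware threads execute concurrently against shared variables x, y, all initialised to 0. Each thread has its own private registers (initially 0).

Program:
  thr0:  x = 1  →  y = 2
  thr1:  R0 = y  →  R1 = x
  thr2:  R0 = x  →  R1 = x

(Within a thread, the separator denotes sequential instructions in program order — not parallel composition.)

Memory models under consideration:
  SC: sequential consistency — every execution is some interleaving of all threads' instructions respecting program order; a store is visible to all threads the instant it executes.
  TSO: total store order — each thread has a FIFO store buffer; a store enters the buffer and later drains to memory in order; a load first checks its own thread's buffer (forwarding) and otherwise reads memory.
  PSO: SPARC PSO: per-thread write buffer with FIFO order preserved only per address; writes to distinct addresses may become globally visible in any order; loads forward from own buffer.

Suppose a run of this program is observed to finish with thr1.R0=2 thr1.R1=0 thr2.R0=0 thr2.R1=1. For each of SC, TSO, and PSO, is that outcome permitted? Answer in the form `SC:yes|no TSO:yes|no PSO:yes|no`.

outcome vector order: (thr1.R0,thr1.R1,thr2.R0,thr2.R1)
[SC] allowed = {(0,0,0,0) (0,0,0,1) (0,0,1,1) (0,1,0,0) (0,1,0,1) (0,1,1,1) (2,1,0,0) (2,1,0,1) (2,1,1,1)}
[TSO] allowed = {(0,0,0,0) (0,0,0,1) (0,0,1,1) (0,1,0,0) (0,1,0,1) (0,1,1,1) (2,1,0,0) (2,1,0,1) (2,1,1,1)}
[PSO] allowed = {(0,0,0,0) (0,0,0,1) (0,0,1,1) (0,1,0,0) (0,1,0,1) (0,1,1,1) (2,0,0,0) (2,0,0,1) (2,0,1,1) (2,1,0,0) (2,1,0,1) (2,1,1,1)}
target (2,0,0,1) ∈ {PSO}

SC:no TSO:no PSO:yes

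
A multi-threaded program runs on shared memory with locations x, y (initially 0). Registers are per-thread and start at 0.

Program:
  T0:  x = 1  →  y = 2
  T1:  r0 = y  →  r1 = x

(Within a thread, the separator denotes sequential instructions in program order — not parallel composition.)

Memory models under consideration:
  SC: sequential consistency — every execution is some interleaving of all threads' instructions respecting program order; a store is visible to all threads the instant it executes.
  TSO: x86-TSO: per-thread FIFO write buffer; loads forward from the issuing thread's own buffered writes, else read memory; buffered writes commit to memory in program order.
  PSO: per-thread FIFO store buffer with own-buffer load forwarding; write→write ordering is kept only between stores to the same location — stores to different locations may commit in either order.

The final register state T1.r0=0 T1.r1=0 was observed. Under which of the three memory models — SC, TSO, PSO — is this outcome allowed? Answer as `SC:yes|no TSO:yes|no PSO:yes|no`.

SC:yes TSO:yes PSO:yes

outcome vector order: (T1.r0,T1.r1)
under SC → <0 0> <0 1> <2 1>
under TSO → <0 0> <0 1> <2 1>
under PSO → <0 0> <0 1> <2 0> <2 1>
target <0 0> ∈ {SC,TSO,PSO}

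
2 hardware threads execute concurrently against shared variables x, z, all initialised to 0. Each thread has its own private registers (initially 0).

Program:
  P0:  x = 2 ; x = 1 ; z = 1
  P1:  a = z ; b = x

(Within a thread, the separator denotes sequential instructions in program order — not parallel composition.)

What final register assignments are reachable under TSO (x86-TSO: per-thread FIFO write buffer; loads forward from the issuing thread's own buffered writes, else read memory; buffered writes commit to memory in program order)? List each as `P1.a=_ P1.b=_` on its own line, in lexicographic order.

P1.a=0 P1.b=0
P1.a=0 P1.b=1
P1.a=0 P1.b=2
P1.a=1 P1.b=1

outcome vector order: (P1.a,P1.b)
|TSO outcomes| = 4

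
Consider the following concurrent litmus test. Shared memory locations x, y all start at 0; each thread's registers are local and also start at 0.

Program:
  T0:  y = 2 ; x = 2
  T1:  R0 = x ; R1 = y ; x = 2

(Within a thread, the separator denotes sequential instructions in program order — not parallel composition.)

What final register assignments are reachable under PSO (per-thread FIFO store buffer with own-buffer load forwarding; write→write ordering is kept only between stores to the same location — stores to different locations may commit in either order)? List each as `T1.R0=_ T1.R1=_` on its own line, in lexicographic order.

T1.R0=0 T1.R1=0
T1.R0=0 T1.R1=2
T1.R0=2 T1.R1=0
T1.R0=2 T1.R1=2

outcome vector order: (T1.R0,T1.R1)
|PSO outcomes| = 4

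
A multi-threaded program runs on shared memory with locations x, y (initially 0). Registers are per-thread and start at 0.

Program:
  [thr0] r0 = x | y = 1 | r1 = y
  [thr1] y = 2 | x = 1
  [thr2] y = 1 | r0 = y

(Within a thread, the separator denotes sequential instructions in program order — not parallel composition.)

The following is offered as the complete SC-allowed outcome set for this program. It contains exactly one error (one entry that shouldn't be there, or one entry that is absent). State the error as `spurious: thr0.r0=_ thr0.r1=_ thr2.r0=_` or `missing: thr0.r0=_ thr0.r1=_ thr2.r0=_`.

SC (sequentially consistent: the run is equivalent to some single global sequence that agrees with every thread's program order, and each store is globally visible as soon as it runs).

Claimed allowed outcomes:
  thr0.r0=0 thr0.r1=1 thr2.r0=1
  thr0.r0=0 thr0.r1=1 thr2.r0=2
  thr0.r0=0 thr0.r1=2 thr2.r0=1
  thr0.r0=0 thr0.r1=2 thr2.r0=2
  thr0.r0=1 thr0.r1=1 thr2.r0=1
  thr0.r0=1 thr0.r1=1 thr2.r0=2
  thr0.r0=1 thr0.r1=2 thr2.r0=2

outcome vector order: (thr0.r0,thr0.r1,thr2.r0)
[SC] allowed = {011 012 021 022 111 112}
claimed∖SC = {122}

spurious: thr0.r0=1 thr0.r1=2 thr2.r0=2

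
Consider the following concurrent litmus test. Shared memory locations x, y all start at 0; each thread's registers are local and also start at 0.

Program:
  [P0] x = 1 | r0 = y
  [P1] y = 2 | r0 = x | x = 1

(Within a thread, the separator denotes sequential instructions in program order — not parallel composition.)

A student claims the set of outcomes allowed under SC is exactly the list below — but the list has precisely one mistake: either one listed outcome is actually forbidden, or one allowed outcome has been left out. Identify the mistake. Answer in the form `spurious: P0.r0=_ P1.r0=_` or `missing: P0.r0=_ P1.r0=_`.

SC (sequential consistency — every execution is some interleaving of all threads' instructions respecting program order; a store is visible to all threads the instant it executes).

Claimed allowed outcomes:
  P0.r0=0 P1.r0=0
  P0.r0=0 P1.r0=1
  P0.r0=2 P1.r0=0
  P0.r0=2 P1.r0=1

outcome vector order: (P0.r0,P1.r0)
under SC → (0,1) (2,0) (2,1)
claimed∖SC = {(0,0)}

spurious: P0.r0=0 P1.r0=0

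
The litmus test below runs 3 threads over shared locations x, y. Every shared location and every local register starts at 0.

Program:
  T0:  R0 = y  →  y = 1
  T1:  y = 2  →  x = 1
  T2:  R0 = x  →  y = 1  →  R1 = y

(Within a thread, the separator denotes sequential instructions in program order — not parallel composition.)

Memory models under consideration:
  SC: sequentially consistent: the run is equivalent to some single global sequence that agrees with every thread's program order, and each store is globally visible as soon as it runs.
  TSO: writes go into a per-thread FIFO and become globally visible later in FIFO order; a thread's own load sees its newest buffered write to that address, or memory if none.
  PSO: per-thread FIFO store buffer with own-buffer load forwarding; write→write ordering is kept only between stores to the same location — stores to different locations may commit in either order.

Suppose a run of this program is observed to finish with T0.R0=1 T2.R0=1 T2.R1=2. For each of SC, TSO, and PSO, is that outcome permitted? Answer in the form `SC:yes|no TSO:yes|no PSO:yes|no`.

outcome vector order: (T0.R0,T2.R0,T2.R1)
SC (9): (0,0,1); (0,0,2); (0,1,1); (1,0,1); (1,0,2); (1,1,1); (2,0,1); (2,0,2); (2,1,1)
TSO (9): (0,0,1); (0,0,2); (0,1,1); (1,0,1); (1,0,2); (1,1,1); (2,0,1); (2,0,2); (2,1,1)
PSO (12): (0,0,1); (0,0,2); (0,1,1); (0,1,2); (1,0,1); (1,0,2); (1,1,1); (1,1,2); (2,0,1); (2,0,2); (2,1,1); (2,1,2)
target (1,1,2) ∈ {PSO}

SC:no TSO:no PSO:yes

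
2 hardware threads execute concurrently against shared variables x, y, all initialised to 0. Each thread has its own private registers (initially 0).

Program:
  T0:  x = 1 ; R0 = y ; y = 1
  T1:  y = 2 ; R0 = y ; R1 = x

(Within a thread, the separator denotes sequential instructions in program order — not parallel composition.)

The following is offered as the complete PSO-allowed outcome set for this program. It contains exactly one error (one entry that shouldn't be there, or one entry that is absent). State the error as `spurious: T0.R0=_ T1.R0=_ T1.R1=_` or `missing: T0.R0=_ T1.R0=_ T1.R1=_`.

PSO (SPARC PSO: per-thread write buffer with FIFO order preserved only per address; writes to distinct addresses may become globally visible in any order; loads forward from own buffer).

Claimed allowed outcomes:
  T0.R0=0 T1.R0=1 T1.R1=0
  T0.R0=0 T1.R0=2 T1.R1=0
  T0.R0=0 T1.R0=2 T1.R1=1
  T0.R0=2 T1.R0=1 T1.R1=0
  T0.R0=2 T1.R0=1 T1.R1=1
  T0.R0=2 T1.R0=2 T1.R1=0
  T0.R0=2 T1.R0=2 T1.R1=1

missing: T0.R0=0 T1.R0=1 T1.R1=1

outcome vector order: (T0.R0,T1.R0,T1.R1)
[PSO] allowed = {<0 1 0>, <0 1 1>, <0 2 0>, <0 2 1>, <2 1 0>, <2 1 1>, <2 2 0>, <2 2 1>}
PSO∖claimed = {<0 1 1>}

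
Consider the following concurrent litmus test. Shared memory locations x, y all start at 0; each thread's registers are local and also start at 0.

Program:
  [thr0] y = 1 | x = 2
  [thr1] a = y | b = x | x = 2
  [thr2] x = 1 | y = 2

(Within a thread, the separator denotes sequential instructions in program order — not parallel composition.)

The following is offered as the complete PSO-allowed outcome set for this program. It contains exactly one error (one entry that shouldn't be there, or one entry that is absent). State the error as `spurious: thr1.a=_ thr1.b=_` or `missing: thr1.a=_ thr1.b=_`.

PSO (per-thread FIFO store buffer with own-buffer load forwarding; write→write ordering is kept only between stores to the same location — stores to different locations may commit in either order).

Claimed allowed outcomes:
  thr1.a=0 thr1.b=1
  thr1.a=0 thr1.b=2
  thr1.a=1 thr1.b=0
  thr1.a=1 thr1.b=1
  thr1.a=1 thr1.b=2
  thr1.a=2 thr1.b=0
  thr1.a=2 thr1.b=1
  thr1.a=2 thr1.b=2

outcome vector order: (thr1.a,thr1.b)
under PSO → 0/0; 0/1; 0/2; 1/0; 1/1; 1/2; 2/0; 2/1; 2/2
PSO∖claimed = {0/0}

missing: thr1.a=0 thr1.b=0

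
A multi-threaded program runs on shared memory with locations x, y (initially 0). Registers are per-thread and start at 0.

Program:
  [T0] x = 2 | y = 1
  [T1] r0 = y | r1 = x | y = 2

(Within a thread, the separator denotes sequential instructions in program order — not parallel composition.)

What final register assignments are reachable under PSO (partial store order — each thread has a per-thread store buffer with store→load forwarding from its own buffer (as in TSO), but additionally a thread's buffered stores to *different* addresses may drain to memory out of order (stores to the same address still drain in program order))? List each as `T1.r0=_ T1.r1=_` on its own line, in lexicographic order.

outcome vector order: (T1.r0,T1.r1)
|PSO outcomes| = 4

T1.r0=0 T1.r1=0
T1.r0=0 T1.r1=2
T1.r0=1 T1.r1=0
T1.r0=1 T1.r1=2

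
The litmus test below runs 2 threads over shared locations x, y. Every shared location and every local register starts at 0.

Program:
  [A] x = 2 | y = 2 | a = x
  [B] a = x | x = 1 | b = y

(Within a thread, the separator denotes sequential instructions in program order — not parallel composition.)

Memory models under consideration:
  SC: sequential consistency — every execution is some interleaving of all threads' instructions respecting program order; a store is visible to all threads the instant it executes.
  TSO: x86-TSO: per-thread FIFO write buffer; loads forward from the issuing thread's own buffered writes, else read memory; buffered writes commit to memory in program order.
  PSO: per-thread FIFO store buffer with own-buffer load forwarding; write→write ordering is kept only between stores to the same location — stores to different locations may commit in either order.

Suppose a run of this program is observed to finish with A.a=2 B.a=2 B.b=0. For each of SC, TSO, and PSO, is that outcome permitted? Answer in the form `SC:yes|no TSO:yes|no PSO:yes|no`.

outcome vector order: (A.a,B.a,B.b)
SC (7): (1,0,0), (1,0,2), (1,2,0), (1,2,2), (2,0,0), (2,0,2), (2,2,2)
TSO (8): (1,0,0), (1,0,2), (1,2,0), (1,2,2), (2,0,0), (2,0,2), (2,2,0), (2,2,2)
PSO (8): (1,0,0), (1,0,2), (1,2,0), (1,2,2), (2,0,0), (2,0,2), (2,2,0), (2,2,2)
target (2,2,0) ∈ {TSO,PSO}

SC:no TSO:yes PSO:yes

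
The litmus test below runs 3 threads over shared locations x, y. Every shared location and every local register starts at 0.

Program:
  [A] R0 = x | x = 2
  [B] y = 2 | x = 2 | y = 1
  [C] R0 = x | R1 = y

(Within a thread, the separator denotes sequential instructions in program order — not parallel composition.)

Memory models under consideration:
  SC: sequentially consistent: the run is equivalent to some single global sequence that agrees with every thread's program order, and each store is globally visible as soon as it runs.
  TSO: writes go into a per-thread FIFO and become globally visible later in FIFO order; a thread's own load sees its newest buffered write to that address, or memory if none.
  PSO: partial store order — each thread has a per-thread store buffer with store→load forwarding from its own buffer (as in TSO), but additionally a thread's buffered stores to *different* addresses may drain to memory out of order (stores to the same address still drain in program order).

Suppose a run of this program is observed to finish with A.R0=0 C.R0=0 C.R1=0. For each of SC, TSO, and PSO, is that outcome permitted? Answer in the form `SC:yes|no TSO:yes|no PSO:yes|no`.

SC:yes TSO:yes PSO:yes

outcome vector order: (A.R0,C.R0,C.R1)
SC: 11 outcomes — {(0,0,0), (0,0,1), (0,0,2), (0,2,0), (0,2,1), (0,2,2), (2,0,0), (2,0,1), (2,0,2), (2,2,1), (2,2,2)}
TSO: 11 outcomes — {(0,0,0), (0,0,1), (0,0,2), (0,2,0), (0,2,1), (0,2,2), (2,0,0), (2,0,1), (2,0,2), (2,2,1), (2,2,2)}
PSO: 12 outcomes — {(0,0,0), (0,0,1), (0,0,2), (0,2,0), (0,2,1), (0,2,2), (2,0,0), (2,0,1), (2,0,2), (2,2,0), (2,2,1), (2,2,2)}
target (0,0,0) ∈ {SC,TSO,PSO}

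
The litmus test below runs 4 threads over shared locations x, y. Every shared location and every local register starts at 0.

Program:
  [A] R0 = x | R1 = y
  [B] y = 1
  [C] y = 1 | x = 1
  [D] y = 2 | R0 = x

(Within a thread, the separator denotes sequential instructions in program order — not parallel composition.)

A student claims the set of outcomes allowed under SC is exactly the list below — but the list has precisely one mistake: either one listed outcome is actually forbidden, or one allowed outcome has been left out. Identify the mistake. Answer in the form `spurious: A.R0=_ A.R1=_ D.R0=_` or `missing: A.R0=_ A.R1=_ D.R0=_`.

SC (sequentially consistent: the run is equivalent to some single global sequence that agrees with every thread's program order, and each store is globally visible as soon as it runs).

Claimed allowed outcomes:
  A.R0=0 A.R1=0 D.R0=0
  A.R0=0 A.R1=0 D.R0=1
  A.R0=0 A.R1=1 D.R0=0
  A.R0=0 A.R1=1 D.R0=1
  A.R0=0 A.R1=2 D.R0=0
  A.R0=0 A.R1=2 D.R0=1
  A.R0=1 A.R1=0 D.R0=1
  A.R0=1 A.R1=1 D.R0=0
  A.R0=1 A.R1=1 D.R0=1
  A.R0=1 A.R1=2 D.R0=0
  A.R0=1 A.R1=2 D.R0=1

outcome vector order: (A.R0,A.R1,D.R0)
[SC] allowed = {(0,0,0); (0,0,1); (0,1,0); (0,1,1); (0,2,0); (0,2,1); (1,1,0); (1,1,1); (1,2,0); (1,2,1)}
claimed∖SC = {(1,0,1)}

spurious: A.R0=1 A.R1=0 D.R0=1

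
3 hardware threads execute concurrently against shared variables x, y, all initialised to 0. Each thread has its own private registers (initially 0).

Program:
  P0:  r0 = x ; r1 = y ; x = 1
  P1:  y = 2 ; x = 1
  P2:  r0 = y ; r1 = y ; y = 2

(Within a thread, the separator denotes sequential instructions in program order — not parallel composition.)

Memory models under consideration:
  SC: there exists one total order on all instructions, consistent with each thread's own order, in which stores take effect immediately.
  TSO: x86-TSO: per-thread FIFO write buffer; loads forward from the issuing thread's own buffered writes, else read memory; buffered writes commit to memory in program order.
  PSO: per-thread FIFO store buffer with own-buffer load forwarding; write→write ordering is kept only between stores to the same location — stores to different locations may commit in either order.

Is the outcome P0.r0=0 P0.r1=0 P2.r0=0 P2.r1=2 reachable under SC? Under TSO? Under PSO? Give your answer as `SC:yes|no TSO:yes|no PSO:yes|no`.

SC:yes TSO:yes PSO:yes

outcome vector order: (P0.r0,P0.r1,P2.r0,P2.r1)
under SC → 0000; 0002; 0022; 0200; 0202; 0222; 1200; 1202; 1222
under TSO → 0000; 0002; 0022; 0200; 0202; 0222; 1200; 1202; 1222
under PSO → 0000; 0002; 0022; 0200; 0202; 0222; 1000; 1002; 1022; 1200; 1202; 1222
target 0002 ∈ {SC,TSO,PSO}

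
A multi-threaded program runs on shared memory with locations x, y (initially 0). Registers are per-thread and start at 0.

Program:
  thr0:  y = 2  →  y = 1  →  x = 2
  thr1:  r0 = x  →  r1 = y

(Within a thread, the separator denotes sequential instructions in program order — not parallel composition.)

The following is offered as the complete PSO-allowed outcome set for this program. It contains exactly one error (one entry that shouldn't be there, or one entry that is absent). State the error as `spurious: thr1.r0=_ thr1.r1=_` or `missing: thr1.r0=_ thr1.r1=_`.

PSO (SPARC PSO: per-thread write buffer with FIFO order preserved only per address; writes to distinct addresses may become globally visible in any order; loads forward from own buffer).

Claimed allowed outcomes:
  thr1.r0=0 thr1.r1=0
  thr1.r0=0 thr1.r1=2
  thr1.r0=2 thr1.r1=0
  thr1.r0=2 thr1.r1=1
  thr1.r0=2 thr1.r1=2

outcome vector order: (thr1.r0,thr1.r1)
PSO (6): 00, 01, 02, 20, 21, 22
PSO∖claimed = {01}

missing: thr1.r0=0 thr1.r1=1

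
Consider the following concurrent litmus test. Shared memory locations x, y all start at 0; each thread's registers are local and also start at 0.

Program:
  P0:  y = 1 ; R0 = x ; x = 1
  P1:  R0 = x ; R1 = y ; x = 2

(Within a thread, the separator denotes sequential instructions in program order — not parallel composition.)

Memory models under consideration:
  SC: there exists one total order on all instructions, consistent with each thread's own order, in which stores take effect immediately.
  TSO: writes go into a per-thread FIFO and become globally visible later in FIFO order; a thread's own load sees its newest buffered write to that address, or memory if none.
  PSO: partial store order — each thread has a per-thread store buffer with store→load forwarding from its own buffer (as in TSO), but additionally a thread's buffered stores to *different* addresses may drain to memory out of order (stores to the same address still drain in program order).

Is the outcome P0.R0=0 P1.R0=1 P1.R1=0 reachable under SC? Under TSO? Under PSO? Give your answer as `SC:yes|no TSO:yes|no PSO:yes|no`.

SC:no TSO:no PSO:yes

outcome vector order: (P0.R0,P1.R0,P1.R1)
[SC] allowed = {(0,0,0) (0,0,1) (0,1,1) (2,0,0) (2,0,1)}
[TSO] allowed = {(0,0,0) (0,0,1) (0,1,1) (2,0,0) (2,0,1)}
[PSO] allowed = {(0,0,0) (0,0,1) (0,1,0) (0,1,1) (2,0,0) (2,0,1)}
target (0,1,0) ∈ {PSO}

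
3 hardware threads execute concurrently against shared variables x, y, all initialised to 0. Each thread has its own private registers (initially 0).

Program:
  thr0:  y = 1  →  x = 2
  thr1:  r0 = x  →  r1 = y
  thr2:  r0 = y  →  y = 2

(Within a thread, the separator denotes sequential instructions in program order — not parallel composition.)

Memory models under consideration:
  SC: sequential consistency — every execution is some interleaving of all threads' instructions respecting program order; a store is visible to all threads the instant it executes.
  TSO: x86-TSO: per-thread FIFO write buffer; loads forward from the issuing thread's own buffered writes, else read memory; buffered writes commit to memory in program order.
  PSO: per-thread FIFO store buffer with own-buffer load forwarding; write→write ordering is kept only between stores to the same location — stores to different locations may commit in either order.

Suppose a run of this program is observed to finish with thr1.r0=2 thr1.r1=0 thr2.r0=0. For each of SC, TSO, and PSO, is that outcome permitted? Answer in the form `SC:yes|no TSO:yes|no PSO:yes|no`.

SC:no TSO:no PSO:yes

outcome vector order: (thr1.r0,thr1.r1,thr2.r0)
under SC → 0/0/0, 0/0/1, 0/1/0, 0/1/1, 0/2/0, 0/2/1, 2/1/0, 2/1/1, 2/2/0, 2/2/1
under TSO → 0/0/0, 0/0/1, 0/1/0, 0/1/1, 0/2/0, 0/2/1, 2/1/0, 2/1/1, 2/2/0, 2/2/1
under PSO → 0/0/0, 0/0/1, 0/1/0, 0/1/1, 0/2/0, 0/2/1, 2/0/0, 2/0/1, 2/1/0, 2/1/1, 2/2/0, 2/2/1
target 2/0/0 ∈ {PSO}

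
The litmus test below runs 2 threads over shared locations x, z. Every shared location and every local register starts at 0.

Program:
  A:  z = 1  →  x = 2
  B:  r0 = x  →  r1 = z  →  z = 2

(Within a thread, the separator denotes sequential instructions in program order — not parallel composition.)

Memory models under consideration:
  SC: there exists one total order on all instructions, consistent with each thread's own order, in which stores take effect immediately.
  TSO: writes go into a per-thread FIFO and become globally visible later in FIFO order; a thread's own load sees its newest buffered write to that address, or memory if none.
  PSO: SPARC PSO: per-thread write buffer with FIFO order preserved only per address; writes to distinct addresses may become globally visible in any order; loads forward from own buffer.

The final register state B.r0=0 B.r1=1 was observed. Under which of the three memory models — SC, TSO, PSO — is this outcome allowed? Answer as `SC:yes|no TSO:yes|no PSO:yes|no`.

SC:yes TSO:yes PSO:yes

outcome vector order: (B.r0,B.r1)
under SC → 0/0 0/1 2/1
under TSO → 0/0 0/1 2/1
under PSO → 0/0 0/1 2/0 2/1
target 0/1 ∈ {SC,TSO,PSO}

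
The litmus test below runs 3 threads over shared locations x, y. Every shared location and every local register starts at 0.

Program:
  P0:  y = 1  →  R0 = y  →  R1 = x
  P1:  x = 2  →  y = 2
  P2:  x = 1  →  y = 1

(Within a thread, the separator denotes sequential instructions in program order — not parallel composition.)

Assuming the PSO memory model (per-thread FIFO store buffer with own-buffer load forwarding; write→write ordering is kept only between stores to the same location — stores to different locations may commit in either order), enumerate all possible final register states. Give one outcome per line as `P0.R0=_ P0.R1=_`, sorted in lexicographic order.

P0.R0=1 P0.R1=0
P0.R0=1 P0.R1=1
P0.R0=1 P0.R1=2
P0.R0=2 P0.R1=0
P0.R0=2 P0.R1=1
P0.R0=2 P0.R1=2

outcome vector order: (P0.R0,P0.R1)
|PSO outcomes| = 6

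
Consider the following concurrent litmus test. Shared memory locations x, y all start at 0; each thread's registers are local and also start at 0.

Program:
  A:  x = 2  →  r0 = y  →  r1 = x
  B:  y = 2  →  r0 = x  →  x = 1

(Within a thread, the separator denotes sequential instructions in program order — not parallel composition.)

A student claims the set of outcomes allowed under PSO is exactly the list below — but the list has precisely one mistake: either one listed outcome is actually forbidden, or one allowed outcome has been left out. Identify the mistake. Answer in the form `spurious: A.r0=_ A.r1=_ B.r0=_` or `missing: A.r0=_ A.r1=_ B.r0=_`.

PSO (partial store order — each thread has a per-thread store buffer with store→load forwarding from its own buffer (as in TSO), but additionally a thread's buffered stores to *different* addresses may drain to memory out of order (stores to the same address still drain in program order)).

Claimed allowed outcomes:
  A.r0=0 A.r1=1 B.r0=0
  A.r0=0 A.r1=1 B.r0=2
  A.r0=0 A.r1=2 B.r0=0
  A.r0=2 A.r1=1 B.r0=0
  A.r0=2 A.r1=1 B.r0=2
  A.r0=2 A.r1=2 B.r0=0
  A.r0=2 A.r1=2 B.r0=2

missing: A.r0=0 A.r1=2 B.r0=2

outcome vector order: (A.r0,A.r1,B.r0)
under PSO → 0/1/0 0/1/2 0/2/0 0/2/2 2/1/0 2/1/2 2/2/0 2/2/2
PSO∖claimed = {0/2/2}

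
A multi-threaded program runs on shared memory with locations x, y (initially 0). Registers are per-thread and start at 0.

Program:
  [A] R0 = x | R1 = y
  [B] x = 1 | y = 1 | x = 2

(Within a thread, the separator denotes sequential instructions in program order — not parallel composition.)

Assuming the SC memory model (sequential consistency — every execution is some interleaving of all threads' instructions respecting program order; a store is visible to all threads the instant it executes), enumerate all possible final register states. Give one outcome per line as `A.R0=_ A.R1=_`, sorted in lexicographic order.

A.R0=0 A.R1=0
A.R0=0 A.R1=1
A.R0=1 A.R1=0
A.R0=1 A.R1=1
A.R0=2 A.R1=1

outcome vector order: (A.R0,A.R1)
|SC outcomes| = 5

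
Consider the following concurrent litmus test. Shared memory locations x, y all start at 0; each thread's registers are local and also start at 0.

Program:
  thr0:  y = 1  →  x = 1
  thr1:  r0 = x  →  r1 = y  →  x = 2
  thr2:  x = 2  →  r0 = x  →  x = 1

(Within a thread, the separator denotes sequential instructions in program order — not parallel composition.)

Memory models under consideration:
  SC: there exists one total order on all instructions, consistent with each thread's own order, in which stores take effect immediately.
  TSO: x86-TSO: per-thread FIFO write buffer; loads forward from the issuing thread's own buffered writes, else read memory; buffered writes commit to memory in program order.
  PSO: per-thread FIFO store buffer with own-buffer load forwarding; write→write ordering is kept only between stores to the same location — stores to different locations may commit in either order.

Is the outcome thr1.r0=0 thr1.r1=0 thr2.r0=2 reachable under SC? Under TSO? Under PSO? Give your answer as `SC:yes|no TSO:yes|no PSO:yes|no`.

SC:yes TSO:yes PSO:yes

outcome vector order: (thr1.r0,thr1.r1,thr2.r0)
SC (11): <0 0 1>; <0 0 2>; <0 1 1>; <0 1 2>; <1 0 2>; <1 1 1>; <1 1 2>; <2 0 1>; <2 0 2>; <2 1 1>; <2 1 2>
TSO (11): <0 0 1>; <0 0 2>; <0 1 1>; <0 1 2>; <1 0 2>; <1 1 1>; <1 1 2>; <2 0 1>; <2 0 2>; <2 1 1>; <2 1 2>
PSO (12): <0 0 1>; <0 0 2>; <0 1 1>; <0 1 2>; <1 0 1>; <1 0 2>; <1 1 1>; <1 1 2>; <2 0 1>; <2 0 2>; <2 1 1>; <2 1 2>
target <0 0 2> ∈ {SC,TSO,PSO}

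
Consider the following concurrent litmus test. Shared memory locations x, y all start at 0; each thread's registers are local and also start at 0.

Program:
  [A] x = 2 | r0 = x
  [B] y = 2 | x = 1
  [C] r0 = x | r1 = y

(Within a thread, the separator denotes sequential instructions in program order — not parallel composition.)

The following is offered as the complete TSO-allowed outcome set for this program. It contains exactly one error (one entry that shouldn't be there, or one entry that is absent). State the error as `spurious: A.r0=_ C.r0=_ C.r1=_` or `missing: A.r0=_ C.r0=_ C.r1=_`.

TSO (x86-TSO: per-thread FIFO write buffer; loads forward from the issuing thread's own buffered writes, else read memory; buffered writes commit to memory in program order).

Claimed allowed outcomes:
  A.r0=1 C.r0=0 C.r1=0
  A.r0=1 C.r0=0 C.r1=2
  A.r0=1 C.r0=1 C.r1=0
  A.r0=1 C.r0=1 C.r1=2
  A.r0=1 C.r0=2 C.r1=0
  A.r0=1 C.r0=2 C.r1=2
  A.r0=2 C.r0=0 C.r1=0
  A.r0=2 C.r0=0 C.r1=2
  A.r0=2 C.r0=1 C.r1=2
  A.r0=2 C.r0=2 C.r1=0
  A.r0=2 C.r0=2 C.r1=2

outcome vector order: (A.r0,C.r0,C.r1)
[TSO] allowed = {100, 102, 112, 120, 122, 200, 202, 212, 220, 222}
claimed∖TSO = {110}

spurious: A.r0=1 C.r0=1 C.r1=0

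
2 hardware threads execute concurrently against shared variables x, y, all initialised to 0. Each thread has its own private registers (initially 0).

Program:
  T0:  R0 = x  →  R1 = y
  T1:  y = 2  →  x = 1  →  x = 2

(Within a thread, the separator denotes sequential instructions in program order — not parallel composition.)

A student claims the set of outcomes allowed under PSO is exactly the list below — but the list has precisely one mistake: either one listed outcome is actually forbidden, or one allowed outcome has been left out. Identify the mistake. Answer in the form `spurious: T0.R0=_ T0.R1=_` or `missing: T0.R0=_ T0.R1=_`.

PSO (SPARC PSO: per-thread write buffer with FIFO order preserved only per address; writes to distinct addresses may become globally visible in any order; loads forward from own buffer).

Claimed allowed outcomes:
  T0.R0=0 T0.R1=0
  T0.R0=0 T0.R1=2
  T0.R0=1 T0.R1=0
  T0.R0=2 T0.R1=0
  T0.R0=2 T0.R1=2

missing: T0.R0=1 T0.R1=2

outcome vector order: (T0.R0,T0.R1)
PSO: 6 outcomes — {<0 0> <0 2> <1 0> <1 2> <2 0> <2 2>}
PSO∖claimed = {<1 2>}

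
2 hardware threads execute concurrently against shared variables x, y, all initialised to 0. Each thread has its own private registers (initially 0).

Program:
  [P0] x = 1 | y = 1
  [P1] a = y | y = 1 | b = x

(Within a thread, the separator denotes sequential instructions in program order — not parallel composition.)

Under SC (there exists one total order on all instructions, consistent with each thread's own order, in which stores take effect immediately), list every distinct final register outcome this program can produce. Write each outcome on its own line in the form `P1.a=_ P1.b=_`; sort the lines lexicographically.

P1.a=0 P1.b=0
P1.a=0 P1.b=1
P1.a=1 P1.b=1

outcome vector order: (P1.a,P1.b)
|SC outcomes| = 3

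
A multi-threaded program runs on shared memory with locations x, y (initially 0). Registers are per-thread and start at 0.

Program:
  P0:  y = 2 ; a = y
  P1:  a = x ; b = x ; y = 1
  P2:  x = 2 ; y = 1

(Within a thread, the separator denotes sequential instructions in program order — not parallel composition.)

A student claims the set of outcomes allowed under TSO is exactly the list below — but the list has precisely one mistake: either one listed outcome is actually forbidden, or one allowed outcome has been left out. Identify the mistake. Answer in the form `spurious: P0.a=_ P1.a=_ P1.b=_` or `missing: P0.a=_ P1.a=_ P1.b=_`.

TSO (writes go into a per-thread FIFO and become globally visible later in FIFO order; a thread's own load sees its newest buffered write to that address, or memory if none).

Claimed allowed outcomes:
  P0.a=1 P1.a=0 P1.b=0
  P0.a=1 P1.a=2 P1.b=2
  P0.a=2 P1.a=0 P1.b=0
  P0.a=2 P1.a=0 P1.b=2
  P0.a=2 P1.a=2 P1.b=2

missing: P0.a=1 P1.a=0 P1.b=2

outcome vector order: (P0.a,P1.a,P1.b)
[TSO] allowed = {(1,0,0) (1,0,2) (1,2,2) (2,0,0) (2,0,2) (2,2,2)}
TSO∖claimed = {(1,0,2)}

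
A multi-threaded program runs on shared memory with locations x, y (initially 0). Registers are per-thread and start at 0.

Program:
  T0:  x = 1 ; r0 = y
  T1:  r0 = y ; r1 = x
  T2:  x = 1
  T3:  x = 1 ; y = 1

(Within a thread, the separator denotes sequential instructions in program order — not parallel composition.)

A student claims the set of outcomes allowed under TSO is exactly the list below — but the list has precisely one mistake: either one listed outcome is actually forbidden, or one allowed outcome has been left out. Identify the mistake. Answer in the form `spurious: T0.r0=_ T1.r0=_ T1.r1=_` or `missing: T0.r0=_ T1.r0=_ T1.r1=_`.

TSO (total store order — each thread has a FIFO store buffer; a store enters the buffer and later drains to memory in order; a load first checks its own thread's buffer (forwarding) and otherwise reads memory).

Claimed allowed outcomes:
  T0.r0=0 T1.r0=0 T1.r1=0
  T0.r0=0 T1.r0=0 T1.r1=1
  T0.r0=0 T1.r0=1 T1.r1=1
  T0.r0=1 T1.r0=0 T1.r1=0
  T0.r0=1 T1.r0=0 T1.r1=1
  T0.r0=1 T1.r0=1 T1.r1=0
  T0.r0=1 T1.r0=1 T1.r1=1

spurious: T0.r0=1 T1.r0=1 T1.r1=0

outcome vector order: (T0.r0,T1.r0,T1.r1)
under TSO → (0,0,0) (0,0,1) (0,1,1) (1,0,0) (1,0,1) (1,1,1)
claimed∖TSO = {(1,1,0)}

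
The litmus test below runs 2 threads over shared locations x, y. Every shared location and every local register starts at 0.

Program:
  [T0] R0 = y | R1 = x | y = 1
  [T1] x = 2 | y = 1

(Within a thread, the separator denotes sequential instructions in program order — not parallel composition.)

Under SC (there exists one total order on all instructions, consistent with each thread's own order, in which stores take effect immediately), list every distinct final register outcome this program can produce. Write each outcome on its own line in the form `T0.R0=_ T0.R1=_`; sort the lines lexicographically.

T0.R0=0 T0.R1=0
T0.R0=0 T0.R1=2
T0.R0=1 T0.R1=2

outcome vector order: (T0.R0,T0.R1)
|SC outcomes| = 3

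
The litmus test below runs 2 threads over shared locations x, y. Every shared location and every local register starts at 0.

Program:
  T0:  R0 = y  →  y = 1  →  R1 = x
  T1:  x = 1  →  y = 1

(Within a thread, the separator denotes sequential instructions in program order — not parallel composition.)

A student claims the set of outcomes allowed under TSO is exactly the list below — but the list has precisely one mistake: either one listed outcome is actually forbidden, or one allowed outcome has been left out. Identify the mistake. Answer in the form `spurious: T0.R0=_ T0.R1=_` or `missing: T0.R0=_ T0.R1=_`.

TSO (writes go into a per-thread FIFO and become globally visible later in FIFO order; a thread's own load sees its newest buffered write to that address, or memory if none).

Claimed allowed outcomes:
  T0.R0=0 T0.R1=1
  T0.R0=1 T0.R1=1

missing: T0.R0=0 T0.R1=0

outcome vector order: (T0.R0,T0.R1)
under TSO → (0,0) (0,1) (1,1)
TSO∖claimed = {(0,0)}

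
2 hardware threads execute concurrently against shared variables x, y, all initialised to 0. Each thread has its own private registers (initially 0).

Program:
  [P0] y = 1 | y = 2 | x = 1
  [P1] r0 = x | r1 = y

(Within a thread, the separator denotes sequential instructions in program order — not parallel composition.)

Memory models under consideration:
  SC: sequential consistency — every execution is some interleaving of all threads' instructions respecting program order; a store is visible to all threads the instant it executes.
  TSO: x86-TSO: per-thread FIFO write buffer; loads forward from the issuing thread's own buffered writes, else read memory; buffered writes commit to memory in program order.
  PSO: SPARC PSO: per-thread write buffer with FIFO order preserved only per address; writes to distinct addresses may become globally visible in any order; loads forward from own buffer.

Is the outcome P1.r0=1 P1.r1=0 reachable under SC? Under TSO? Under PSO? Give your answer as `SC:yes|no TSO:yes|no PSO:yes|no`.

SC:no TSO:no PSO:yes

outcome vector order: (P1.r0,P1.r1)
[SC] allowed = {0/0 0/1 0/2 1/2}
[TSO] allowed = {0/0 0/1 0/2 1/2}
[PSO] allowed = {0/0 0/1 0/2 1/0 1/1 1/2}
target 1/0 ∈ {PSO}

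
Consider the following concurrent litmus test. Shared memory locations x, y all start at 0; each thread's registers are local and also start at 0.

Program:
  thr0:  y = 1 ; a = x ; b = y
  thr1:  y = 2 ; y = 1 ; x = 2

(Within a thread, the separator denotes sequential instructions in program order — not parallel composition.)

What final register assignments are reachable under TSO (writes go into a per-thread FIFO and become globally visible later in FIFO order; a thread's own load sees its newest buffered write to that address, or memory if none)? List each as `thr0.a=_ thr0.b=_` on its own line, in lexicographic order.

outcome vector order: (thr0.a,thr0.b)
|TSO outcomes| = 3

thr0.a=0 thr0.b=1
thr0.a=0 thr0.b=2
thr0.a=2 thr0.b=1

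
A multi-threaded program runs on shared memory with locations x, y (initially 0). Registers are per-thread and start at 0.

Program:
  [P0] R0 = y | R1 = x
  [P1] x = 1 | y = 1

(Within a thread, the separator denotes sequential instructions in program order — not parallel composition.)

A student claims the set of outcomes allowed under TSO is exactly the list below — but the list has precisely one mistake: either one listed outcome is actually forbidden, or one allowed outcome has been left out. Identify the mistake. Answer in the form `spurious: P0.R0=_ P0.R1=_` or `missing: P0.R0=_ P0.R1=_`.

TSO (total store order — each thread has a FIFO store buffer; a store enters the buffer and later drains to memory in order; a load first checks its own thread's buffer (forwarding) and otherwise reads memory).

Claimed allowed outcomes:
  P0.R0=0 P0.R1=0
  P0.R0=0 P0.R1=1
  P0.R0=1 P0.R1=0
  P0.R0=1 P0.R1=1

outcome vector order: (P0.R0,P0.R1)
[TSO] allowed = {(0,0), (0,1), (1,1)}
claimed∖TSO = {(1,0)}

spurious: P0.R0=1 P0.R1=0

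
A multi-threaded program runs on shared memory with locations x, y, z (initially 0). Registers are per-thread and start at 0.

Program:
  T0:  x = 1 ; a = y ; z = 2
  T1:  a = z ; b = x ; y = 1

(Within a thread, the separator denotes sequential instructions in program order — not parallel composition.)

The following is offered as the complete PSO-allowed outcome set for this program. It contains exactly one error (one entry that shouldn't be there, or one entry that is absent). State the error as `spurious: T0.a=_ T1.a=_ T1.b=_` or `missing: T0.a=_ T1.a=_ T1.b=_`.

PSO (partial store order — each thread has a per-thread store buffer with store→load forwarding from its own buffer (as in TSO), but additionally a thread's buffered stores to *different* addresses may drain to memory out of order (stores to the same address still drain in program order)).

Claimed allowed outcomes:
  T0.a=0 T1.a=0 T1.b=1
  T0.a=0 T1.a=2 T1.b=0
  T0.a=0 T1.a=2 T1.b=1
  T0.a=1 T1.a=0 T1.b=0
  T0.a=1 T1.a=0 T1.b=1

missing: T0.a=0 T1.a=0 T1.b=0

outcome vector order: (T0.a,T1.a,T1.b)
PSO (6): (0,0,0); (0,0,1); (0,2,0); (0,2,1); (1,0,0); (1,0,1)
PSO∖claimed = {(0,0,0)}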